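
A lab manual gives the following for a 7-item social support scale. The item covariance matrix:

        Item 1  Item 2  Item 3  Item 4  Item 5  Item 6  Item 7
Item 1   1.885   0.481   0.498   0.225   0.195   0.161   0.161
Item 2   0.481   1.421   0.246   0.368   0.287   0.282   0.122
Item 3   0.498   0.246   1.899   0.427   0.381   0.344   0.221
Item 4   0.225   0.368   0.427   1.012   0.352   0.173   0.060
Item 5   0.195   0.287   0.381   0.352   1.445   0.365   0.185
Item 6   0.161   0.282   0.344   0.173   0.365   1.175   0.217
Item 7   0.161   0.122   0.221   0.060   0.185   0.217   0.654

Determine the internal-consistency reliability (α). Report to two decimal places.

sum of item variances = 1.885 + 1.421 + 1.899 + 1.012 + 1.445 + 1.175 + 0.654 = 9.491
Σ_{i<j} σ_ij = 5.751
total variance = 9.491 + 2 × 5.751 = 20.993
α = (k/(k−1))·(1 − sum of item variances/total variance) = (7/6)·(1 − 9.491/20.993) = 0.64

α = 0.64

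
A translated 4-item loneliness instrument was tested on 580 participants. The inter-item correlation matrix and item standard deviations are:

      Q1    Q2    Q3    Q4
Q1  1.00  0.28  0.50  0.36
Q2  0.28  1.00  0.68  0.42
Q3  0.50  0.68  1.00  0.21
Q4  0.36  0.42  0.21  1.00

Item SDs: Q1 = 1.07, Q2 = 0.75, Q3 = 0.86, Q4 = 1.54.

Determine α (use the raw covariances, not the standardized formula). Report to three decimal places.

Σσ²ᵢ = 1.07² + 0.75² + 0.86² + 1.54² = 4.8186
Covariances σ_ij = r_ij · s_i · s_j:
  σ(Q1,Q2) = 0.28 × 1.07 × 0.75 = 0.2247
  σ(Q1,Q3) = 0.50 × 1.07 × 0.86 = 0.4601
  σ(Q1,Q4) = 0.36 × 1.07 × 1.54 = 0.5932
  σ(Q2,Q3) = 0.68 × 0.75 × 0.86 = 0.4386
  σ(Q2,Q4) = 0.42 × 0.75 × 1.54 = 0.4851
  σ(Q3,Q4) = 0.21 × 0.86 × 1.54 = 0.2781
σ²_T = Σσ²ᵢ + 2·Σσ_ij = 4.8186 + 2 × 2.4798 = 9.7782
α = (4/3)·(1 − 4.8186/9.7782) = 0.676

α = 0.676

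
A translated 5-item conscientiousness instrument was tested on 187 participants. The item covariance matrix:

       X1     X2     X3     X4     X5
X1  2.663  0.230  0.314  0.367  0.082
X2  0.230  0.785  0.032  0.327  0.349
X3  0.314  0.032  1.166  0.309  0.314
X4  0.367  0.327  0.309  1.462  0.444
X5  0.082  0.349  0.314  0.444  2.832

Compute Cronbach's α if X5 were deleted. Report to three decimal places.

α = 0.456

Remaining items: X1, X2, X3, X4 (k = 4).
sum of item variances = 2.663 + 0.785 + 1.166 + 1.462 = 6.076
σ²_total = 6.076 + 2 × 1.579 = 9.234
α (item deleted) = (4/3)·(1 − 6.076/9.234) = 0.456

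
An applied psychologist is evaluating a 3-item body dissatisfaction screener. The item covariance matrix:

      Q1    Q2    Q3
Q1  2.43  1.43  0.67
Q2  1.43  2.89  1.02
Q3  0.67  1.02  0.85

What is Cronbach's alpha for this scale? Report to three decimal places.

Σσᵢ² = 2.43 + 2.89 + 0.85 = 6.17
Sum of the distinct covariances = 3.12
σ²_total = 6.17 + 2 × 3.12 = 12.41
α = (k/(k−1))·(1 − Σσᵢ²/σ²_total) = (3/2)·(1 − 6.17/12.41) = 0.754

Cronbach's alpha = 0.754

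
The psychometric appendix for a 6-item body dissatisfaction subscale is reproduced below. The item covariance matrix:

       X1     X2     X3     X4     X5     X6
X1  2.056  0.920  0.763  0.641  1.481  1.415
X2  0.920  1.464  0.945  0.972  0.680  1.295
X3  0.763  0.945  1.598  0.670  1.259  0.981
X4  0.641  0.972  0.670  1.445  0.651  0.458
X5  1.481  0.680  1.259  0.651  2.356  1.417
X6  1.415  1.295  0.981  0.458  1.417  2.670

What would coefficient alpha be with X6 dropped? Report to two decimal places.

Remaining items: X1, X2, X3, X4, X5 (k = 5).
ΣVar(i) = 2.056 + 1.464 + 1.598 + 1.445 + 2.356 = 8.919
total variance = 8.919 + 2 × 8.982 = 26.883
α (item deleted) = (5/4)·(1 − 8.919/26.883) = 0.84

α = 0.84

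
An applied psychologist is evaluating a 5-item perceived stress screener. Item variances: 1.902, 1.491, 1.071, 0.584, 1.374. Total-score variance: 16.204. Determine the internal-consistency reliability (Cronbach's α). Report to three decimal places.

Cronbach's α = 0.755

ΣVar(i) = 1.902 + 1.491 + 1.071 + 0.584 + 1.374 = 6.422
α = (k/(k−1))·(1 − ΣVar(i)/Var(T)) = (5/4)·(1 − 6.422/16.204) = 0.755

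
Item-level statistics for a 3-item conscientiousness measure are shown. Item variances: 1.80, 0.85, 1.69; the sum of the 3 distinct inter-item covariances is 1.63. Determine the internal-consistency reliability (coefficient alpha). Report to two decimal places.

coefficient alpha = 0.64

Σσᵢ² = 1.80 + 0.85 + 1.69 = 4.34
Sum of distinct covariances = 1.63
total variance = Σσᵢ² + 2·Σcov = 4.34 + 2 × 1.63 = 7.60
α = (3/2)·(1 − 4.34/7.60) = 0.64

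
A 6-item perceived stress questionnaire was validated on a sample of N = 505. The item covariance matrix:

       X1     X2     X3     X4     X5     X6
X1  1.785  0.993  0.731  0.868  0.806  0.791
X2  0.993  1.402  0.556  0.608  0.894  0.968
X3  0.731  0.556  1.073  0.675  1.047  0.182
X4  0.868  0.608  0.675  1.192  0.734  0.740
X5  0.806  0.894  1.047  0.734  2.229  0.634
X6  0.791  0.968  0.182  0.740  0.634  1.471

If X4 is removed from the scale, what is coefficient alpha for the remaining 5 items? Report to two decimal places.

Remaining items: X1, X2, X3, X5, X6 (k = 5).
ΣVar(i) = 1.785 + 1.402 + 1.073 + 2.229 + 1.471 = 7.960
σ²_T = 7.960 + 2 × 7.602 = 23.164
α (item deleted) = (5/4)·(1 − 7.960/23.164) = 0.82

coefficient alpha = 0.82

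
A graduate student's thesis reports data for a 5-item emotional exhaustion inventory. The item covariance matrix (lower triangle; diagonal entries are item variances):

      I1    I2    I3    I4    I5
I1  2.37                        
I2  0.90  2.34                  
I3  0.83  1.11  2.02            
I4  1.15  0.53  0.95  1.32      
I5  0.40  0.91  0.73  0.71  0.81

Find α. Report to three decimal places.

α = 0.812

Σσᵢ² = 2.37 + 2.34 + 2.02 + 1.32 + 0.81 = 8.86
Σ_{i<j} σ_ij = 8.22
total variance = 8.86 + 2 × 8.22 = 25.30
α = (k/(k−1))·(1 − Σσᵢ²/total variance) = (5/4)·(1 − 8.86/25.30) = 0.812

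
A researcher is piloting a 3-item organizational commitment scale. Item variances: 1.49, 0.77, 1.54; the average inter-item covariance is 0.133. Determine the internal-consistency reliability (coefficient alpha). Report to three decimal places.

Σσ²ᵢ = 1.49 + 0.77 + 1.54 = 3.80
Sum of the 3 distinct covariances = 3 × 0.133 = 0.399
total variance = Σσ²ᵢ + 2·Σcov = 3.80 + 2 × 0.399 = 4.598
α = (3/2)·(1 − 3.80/4.598) = 0.260

α = 0.260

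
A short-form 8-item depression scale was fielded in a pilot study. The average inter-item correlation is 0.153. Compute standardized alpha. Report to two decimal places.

α = 0.59

Standardized α = k·r̄ / (1 + (k−1)·r̄) = 8 × 0.153 / (1 + 7 × 0.153)
  = 1.2240 / 2.0710 = 0.59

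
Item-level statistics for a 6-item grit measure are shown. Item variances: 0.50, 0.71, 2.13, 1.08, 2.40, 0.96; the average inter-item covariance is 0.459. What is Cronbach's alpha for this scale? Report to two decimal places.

α = 0.77

Σσᵢ² = 0.50 + 0.71 + 2.13 + 1.08 + 2.40 + 0.96 = 7.78
Sum of the 15 distinct covariances = 15 × 0.459 = 6.885
Var(T) = Σσᵢ² + 2·Σcov = 7.78 + 2 × 6.885 = 21.550
α = (6/5)·(1 − 7.78/21.550) = 0.77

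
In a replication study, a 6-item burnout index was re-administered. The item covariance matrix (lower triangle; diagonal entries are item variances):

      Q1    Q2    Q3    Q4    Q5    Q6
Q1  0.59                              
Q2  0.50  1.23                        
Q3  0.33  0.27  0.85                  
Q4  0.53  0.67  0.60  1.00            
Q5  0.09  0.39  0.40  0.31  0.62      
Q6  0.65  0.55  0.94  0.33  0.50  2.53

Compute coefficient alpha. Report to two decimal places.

sum of item variances = 0.59 + 1.23 + 0.85 + 1.00 + 0.62 + 2.53 = 6.82
Sum of off-diagonal covariances = 7.06
total variance = 6.82 + 2 × 7.06 = 20.94
α = (k/(k−1))·(1 − sum of item variances/total variance) = (6/5)·(1 − 6.82/20.94) = 0.81

α = 0.81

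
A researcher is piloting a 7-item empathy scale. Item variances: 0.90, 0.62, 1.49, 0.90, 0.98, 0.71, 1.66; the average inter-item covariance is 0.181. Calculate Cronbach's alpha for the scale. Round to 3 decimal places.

Σσ²ᵢ = 0.90 + 0.62 + 1.49 + 0.90 + 0.98 + 0.71 + 1.66 = 7.26
Sum of the 21 distinct covariances = 21 × 0.181 = 3.801
Var(T) = Σσ²ᵢ + 2·Σcov = 7.26 + 2 × 3.801 = 14.862
α = (7/6)·(1 − 7.26/14.862) = 0.597

Cronbach's alpha = 0.597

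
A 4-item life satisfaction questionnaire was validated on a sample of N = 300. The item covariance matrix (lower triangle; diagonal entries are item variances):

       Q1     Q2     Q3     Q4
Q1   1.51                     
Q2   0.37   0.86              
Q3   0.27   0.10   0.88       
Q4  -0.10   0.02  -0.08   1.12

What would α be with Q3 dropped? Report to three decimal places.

α = 0.214

Remaining items: Q1, Q2, Q4 (k = 3).
Σσᵢ² = 1.51 + 0.86 + 1.12 = 3.49
Var(T) = 3.49 + 2 × 0.29 = 4.07
α (item deleted) = (3/2)·(1 − 3.49/4.07) = 0.214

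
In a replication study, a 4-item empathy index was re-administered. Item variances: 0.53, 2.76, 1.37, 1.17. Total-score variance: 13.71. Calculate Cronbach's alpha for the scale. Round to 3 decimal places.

Cronbach's alpha = 0.766

ΣVar(i) = 0.53 + 2.76 + 1.37 + 1.17 = 5.83
α = (k/(k−1))·(1 − ΣVar(i)/total variance) = (4/3)·(1 − 5.83/13.71) = 0.766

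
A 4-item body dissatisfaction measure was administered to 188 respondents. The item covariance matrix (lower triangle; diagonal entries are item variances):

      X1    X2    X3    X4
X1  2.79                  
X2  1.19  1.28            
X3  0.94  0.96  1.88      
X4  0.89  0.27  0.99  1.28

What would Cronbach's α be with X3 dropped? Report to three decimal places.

Cronbach's α = 0.701

Remaining items: X1, X2, X4 (k = 3).
Σσ²ᵢ = 2.79 + 1.28 + 1.28 = 5.35
σ²_total = 5.35 + 2 × 2.35 = 10.05
α (item deleted) = (3/2)·(1 − 5.35/10.05) = 0.701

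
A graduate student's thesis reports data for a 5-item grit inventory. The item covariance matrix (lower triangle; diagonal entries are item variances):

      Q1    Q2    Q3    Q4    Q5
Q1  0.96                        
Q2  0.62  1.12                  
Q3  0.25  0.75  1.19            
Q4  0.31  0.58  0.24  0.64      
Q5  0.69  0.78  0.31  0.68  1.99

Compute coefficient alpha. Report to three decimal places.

coefficient alpha = 0.798

Σσᵢ² = 0.96 + 1.12 + 1.19 + 0.64 + 1.99 = 5.90
Sum of off-diagonal covariances = 5.21
Var(T) = 5.90 + 2 × 5.21 = 16.32
α = (k/(k−1))·(1 − Σσᵢ²/Var(T)) = (5/4)·(1 − 5.90/16.32) = 0.798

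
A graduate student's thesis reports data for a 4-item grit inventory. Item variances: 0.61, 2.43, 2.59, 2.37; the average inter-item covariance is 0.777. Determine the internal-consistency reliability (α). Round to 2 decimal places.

α = 0.72

Σσᵢ² = 0.61 + 2.43 + 2.59 + 2.37 = 8.00
Sum of the 6 distinct covariances = 6 × 0.777 = 4.662
total variance = Σσᵢ² + 2·Σcov = 8.00 + 2 × 4.662 = 17.324
α = (4/3)·(1 − 8.00/17.324) = 0.72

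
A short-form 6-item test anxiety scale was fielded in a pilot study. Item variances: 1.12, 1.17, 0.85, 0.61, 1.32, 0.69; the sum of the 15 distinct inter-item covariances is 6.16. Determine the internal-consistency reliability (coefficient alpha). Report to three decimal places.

α = 0.818

Σσᵢ² = 1.12 + 1.17 + 0.85 + 0.61 + 1.32 + 0.69 = 5.76
Sum of distinct covariances = 6.16
total variance = Σσᵢ² + 2·Σcov = 5.76 + 2 × 6.16 = 18.08
α = (6/5)·(1 − 5.76/18.08) = 0.818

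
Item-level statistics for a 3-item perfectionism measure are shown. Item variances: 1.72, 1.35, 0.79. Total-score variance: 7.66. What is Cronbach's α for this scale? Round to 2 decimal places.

α = 0.74

ΣVar(i) = 1.72 + 1.35 + 0.79 = 3.86
α = (k/(k−1))·(1 − ΣVar(i)/Var(T)) = (3/2)·(1 − 3.86/7.66) = 0.74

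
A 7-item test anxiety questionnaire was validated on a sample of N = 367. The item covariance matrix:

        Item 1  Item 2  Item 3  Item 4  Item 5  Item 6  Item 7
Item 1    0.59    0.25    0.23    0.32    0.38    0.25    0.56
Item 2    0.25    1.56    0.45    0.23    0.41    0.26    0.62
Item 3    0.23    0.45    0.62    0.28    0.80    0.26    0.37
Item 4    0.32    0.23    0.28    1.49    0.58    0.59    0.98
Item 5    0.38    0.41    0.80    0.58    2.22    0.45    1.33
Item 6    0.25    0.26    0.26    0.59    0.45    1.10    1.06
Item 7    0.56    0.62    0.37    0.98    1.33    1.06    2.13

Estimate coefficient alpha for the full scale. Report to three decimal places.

α = 0.802

ΣVar(i) = 0.59 + 1.56 + 0.62 + 1.49 + 2.22 + 1.10 + 2.13 = 9.71
Σ_{i<j} σ_ij = 10.66
Var(T) = 9.71 + 2 × 10.66 = 31.03
α = (k/(k−1))·(1 − ΣVar(i)/Var(T)) = (7/6)·(1 − 9.71/31.03) = 0.802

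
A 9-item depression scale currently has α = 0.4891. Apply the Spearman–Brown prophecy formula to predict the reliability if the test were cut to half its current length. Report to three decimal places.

predicted reliability = 0.324

Length factor m = 1/2
α' = m·α / (1 − (1−m)·α)
   = 1/2 × 0.4891 / (1 − (1 − 1/2) × 0.4891)
   = 0.2445 / 0.7554 = 0.324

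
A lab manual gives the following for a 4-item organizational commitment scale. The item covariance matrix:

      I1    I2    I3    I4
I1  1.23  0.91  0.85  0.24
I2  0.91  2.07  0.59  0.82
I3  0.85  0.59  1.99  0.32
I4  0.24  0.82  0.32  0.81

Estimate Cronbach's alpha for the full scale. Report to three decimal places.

Cronbach's alpha = 0.734

Σσᵢ² = 1.23 + 2.07 + 1.99 + 0.81 = 6.10
Σ_{i<j} σ_ij = 3.73
σ²_T = 6.10 + 2 × 3.73 = 13.56
α = (k/(k−1))·(1 − Σσᵢ²/σ²_T) = (4/3)·(1 − 6.10/13.56) = 0.734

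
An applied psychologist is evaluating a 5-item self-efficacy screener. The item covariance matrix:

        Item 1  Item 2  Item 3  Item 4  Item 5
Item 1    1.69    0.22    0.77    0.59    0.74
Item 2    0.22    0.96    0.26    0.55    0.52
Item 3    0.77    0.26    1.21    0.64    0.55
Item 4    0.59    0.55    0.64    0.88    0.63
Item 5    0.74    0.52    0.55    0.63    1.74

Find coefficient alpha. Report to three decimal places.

Σσ²ᵢ = 1.69 + 0.96 + 1.21 + 0.88 + 1.74 = 6.48
Sum of the distinct covariances = 5.47
σ²_T = 6.48 + 2 × 5.47 = 17.42
α = (k/(k−1))·(1 − Σσ²ᵢ/σ²_T) = (5/4)·(1 − 6.48/17.42) = 0.785

coefficient alpha = 0.785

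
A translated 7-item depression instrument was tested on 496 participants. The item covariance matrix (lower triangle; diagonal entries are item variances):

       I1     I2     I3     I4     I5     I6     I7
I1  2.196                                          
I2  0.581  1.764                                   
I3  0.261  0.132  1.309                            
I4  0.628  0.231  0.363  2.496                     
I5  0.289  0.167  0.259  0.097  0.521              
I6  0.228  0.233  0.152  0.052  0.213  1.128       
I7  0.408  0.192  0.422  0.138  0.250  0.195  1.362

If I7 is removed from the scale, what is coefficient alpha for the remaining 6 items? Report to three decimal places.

α = 0.543

Remaining items: I1, I2, I3, I4, I5, I6 (k = 6).
ΣVar(i) = 2.196 + 1.764 + 1.309 + 2.496 + 0.521 + 1.128 = 9.414
total variance = 9.414 + 2 × 3.886 = 17.186
α (item deleted) = (6/5)·(1 − 9.414/17.186) = 0.543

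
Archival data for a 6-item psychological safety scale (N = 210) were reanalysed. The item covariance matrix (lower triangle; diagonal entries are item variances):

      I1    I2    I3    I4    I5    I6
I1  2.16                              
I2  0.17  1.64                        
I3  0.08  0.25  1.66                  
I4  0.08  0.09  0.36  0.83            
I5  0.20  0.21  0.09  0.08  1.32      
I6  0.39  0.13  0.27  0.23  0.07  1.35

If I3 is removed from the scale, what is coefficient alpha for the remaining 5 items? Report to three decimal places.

Remaining items: I1, I2, I4, I5, I6 (k = 5).
Σσ²ᵢ = 2.16 + 1.64 + 0.83 + 1.32 + 1.35 = 7.30
Var(T) = 7.30 + 2 × 1.65 = 10.60
α (item deleted) = (5/4)·(1 − 7.30/10.60) = 0.389

α = 0.389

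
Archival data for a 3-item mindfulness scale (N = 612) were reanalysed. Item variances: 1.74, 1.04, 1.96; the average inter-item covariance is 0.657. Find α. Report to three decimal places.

Σσ²ᵢ = 1.74 + 1.04 + 1.96 = 4.74
Sum of the 3 distinct covariances = 3 × 0.657 = 1.971
σ²_T = Σσ²ᵢ + 2·Σcov = 4.74 + 2 × 1.971 = 8.682
α = (3/2)·(1 − 4.74/8.682) = 0.681

α = 0.681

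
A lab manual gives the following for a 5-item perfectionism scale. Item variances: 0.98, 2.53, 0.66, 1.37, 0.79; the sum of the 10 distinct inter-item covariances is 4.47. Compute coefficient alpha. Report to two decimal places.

coefficient alpha = 0.73

Σσ²ᵢ = 0.98 + 2.53 + 0.66 + 1.37 + 0.79 = 6.33
Sum of distinct covariances = 4.47
σ²_T = Σσ²ᵢ + 2·Σcov = 6.33 + 2 × 4.47 = 15.27
α = (5/4)·(1 − 6.33/15.27) = 0.73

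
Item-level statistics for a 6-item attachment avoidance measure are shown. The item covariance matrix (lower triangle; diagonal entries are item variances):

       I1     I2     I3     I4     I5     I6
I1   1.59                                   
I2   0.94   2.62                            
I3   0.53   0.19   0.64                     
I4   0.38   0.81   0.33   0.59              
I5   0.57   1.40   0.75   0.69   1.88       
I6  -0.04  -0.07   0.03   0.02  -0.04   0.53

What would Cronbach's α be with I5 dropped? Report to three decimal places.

α = 0.639

Remaining items: I1, I2, I3, I4, I6 (k = 5).
Σσᵢ² = 1.59 + 2.62 + 0.64 + 0.59 + 0.53 = 5.97
Var(T) = 5.97 + 2 × 3.12 = 12.21
α (item deleted) = (5/4)·(1 − 5.97/12.21) = 0.639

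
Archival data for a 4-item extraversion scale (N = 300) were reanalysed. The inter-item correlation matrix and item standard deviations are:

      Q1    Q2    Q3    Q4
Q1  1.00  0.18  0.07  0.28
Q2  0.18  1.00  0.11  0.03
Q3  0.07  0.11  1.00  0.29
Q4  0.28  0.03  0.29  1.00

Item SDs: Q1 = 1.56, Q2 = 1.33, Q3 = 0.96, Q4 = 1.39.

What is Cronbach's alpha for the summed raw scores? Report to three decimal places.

Σσ²ᵢ = 1.56² + 1.33² + 0.96² + 1.39² = 7.0562
Covariances σ_ij = r_ij · s_i · s_j:
  σ(Q1,Q2) = 0.18 × 1.56 × 1.33 = 0.3735
  σ(Q1,Q3) = 0.07 × 1.56 × 0.96 = 0.1048
  σ(Q1,Q4) = 0.28 × 1.56 × 1.39 = 0.6072
  σ(Q2,Q3) = 0.11 × 1.33 × 0.96 = 0.1404
  σ(Q2,Q4) = 0.03 × 1.33 × 1.39 = 0.0555
  σ(Q3,Q4) = 0.29 × 0.96 × 1.39 = 0.3870
σ²_T = Σσ²ᵢ + 2·Σσ_ij = 7.0562 + 2 × 1.6684 = 10.3930
α = (4/3)·(1 − 7.0562/10.3930) = 0.428

α = 0.428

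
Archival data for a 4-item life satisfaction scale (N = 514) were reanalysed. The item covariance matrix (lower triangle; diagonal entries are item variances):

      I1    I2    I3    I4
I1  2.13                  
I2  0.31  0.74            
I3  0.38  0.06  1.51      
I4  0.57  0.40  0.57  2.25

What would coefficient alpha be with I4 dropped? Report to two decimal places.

α = 0.38

Remaining items: I1, I2, I3 (k = 3).
Σσᵢ² = 2.13 + 0.74 + 1.51 = 4.38
σ²_T = 4.38 + 2 × 0.75 = 5.88
α (item deleted) = (3/2)·(1 − 4.38/5.88) = 0.38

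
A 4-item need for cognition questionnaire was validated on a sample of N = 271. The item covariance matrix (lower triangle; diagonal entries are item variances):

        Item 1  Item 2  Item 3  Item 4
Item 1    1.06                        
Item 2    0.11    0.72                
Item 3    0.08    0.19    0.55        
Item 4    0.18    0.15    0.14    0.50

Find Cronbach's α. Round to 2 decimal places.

sum of item variances = 1.06 + 0.72 + 0.55 + 0.50 = 2.83
Sum of off-diagonal covariances = 0.85
σ²_total = 2.83 + 2 × 0.85 = 4.53
α = (k/(k−1))·(1 − sum of item variances/σ²_total) = (4/3)·(1 − 2.83/4.53) = 0.50

Cronbach's α = 0.50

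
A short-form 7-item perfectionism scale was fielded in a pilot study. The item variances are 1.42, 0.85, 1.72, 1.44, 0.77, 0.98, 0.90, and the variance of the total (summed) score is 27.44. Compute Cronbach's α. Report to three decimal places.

Σσ²ᵢ = 1.42 + 0.85 + 1.72 + 1.44 + 0.77 + 0.98 + 0.90 = 8.08
α = (k/(k−1))·(1 − Σσ²ᵢ/Var(T)) = (7/6)·(1 − 8.08/27.44) = 0.823

α = 0.823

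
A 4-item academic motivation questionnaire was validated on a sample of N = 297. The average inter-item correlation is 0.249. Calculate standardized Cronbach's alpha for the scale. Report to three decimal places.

Standardized α = k·r̄ / (1 + (k−1)·r̄) = 4 × 0.249 / (1 + 3 × 0.249)
  = 0.9960 / 1.7470 = 0.570

α = 0.570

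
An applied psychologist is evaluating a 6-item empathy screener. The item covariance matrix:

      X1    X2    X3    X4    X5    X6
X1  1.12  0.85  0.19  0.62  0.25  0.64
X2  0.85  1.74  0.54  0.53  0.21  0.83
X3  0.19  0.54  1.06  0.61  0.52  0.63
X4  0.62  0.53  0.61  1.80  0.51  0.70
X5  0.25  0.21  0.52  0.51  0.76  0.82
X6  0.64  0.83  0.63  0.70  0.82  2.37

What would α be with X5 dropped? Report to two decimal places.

α = 0.75

Remaining items: X1, X2, X3, X4, X6 (k = 5).
ΣVar(i) = 1.12 + 1.74 + 1.06 + 1.80 + 2.37 = 8.09
σ²_total = 8.09 + 2 × 6.14 = 20.37
α (item deleted) = (5/4)·(1 − 8.09/20.37) = 0.75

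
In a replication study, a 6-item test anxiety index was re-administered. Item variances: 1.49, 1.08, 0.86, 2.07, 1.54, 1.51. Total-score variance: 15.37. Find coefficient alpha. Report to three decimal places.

sum of item variances = 1.49 + 1.08 + 0.86 + 2.07 + 1.54 + 1.51 = 8.55
α = (k/(k−1))·(1 − sum of item variances/total variance) = (6/5)·(1 − 8.55/15.37) = 0.532

α = 0.532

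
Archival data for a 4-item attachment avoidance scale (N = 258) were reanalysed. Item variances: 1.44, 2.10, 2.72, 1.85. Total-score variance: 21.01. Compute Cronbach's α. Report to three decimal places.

Σσᵢ² = 1.44 + 2.10 + 2.72 + 1.85 = 8.11
α = (k/(k−1))·(1 − Σσᵢ²/Var(T)) = (4/3)·(1 − 8.11/21.01) = 0.819

α = 0.819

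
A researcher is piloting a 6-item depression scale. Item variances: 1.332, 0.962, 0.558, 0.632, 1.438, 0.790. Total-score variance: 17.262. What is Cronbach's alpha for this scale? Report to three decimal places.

α = 0.803

ΣVar(i) = 1.332 + 0.962 + 0.558 + 0.632 + 1.438 + 0.790 = 5.712
α = (k/(k−1))·(1 − ΣVar(i)/σ²_total) = (6/5)·(1 − 5.712/17.262) = 0.803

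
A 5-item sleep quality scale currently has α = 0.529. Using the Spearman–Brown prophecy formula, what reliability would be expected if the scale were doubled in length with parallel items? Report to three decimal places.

Length factor m = 2
α' = m·α / (1 + (m−1)·α)
   = 2 × 0.529 / (1 + (2 − 1) × 0.529)
   = 1.0580 / 1.5290 = 0.692

predicted reliability = 0.692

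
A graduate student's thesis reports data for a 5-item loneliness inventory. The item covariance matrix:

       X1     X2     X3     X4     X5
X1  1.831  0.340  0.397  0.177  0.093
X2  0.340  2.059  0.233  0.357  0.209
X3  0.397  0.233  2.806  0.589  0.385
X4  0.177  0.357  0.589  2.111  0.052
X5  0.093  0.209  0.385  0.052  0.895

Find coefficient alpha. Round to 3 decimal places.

Σσᵢ² = 1.831 + 2.059 + 2.806 + 2.111 + 0.895 = 9.702
Sum of the distinct covariances = 2.832
Var(T) = 9.702 + 2 × 2.832 = 15.366
α = (k/(k−1))·(1 − Σσᵢ²/Var(T)) = (5/4)·(1 − 9.702/15.366) = 0.461

α = 0.461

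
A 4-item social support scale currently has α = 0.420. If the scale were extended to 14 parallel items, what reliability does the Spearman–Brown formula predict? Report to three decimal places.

Length factor m = 14/4 = 3.5000
α' = m·α / (1 + (m−1)·α)
   = 14/4 × 0.420 / (1 + (14/4 − 1) × 0.420)
   = 1.4700 / 2.0500 = 0.717

predicted reliability = 0.717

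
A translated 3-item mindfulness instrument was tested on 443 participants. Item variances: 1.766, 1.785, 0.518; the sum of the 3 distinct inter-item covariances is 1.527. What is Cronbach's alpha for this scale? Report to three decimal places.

α = 0.643

Σσᵢ² = 1.766 + 1.785 + 0.518 = 4.069
Sum of distinct covariances = 1.527
σ²_T = Σσᵢ² + 2·Σcov = 4.069 + 2 × 1.527 = 7.123
α = (3/2)·(1 − 4.069/7.123) = 0.643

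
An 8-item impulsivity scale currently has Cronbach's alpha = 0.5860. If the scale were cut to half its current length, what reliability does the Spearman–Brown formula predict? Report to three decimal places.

Length factor m = 1/2
α' = m·α / (1 − (1−m)·α)
   = 1/2 × 0.5860 / (1 − (1 − 1/2) × 0.5860)
   = 0.2930 / 0.7070 = 0.414

predicted reliability = 0.414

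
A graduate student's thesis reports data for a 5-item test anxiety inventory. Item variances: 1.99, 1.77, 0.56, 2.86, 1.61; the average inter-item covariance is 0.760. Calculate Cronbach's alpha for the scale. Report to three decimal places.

Cronbach's alpha = 0.792

Σσᵢ² = 1.99 + 1.77 + 0.56 + 2.86 + 1.61 = 8.79
Sum of the 10 distinct covariances = 10 × 0.760 = 7.600
σ²_total = Σσᵢ² + 2·Σcov = 8.79 + 2 × 7.600 = 23.990
α = (5/4)·(1 − 8.79/23.990) = 0.792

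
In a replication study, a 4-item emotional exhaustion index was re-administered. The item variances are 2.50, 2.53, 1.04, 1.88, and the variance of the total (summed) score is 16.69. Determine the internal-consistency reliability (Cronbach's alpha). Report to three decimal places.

Cronbach's alpha = 0.698

Σσᵢ² = 2.50 + 2.53 + 1.04 + 1.88 = 7.95
α = (k/(k−1))·(1 − Σσᵢ²/σ²_total) = (4/3)·(1 − 7.95/16.69) = 0.698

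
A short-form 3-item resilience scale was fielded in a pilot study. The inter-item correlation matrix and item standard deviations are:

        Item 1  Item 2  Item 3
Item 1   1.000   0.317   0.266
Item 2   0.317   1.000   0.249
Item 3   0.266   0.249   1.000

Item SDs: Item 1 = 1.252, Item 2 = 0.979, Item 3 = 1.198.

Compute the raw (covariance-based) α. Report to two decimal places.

Σσ²ᵢ = 1.252² + 0.979² + 1.198² = 3.9611
Covariances σ_ij = r_ij · s_i · s_j:
  σ(Item 1,Item 2) = 0.317 × 1.252 × 0.979 = 0.3885
  σ(Item 1,Item 3) = 0.266 × 1.252 × 1.198 = 0.3990
  σ(Item 2,Item 3) = 0.249 × 0.979 × 1.198 = 0.2920
σ²_T = Σσ²ᵢ + 2·Σσ_ij = 3.9611 + 2 × 1.0795 = 6.1201
α = (3/2)·(1 − 3.9611/6.1201) = 0.53

α = 0.53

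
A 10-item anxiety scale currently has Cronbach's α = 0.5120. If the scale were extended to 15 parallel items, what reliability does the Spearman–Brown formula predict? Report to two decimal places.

predicted reliability = 0.61

Length factor m = 15/10 = 1.5000
α' = m·α / (1 + (m−1)·α)
   = 15/10 × 0.5120 / (1 + (15/10 − 1) × 0.5120)
   = 0.7680 / 1.2560 = 0.61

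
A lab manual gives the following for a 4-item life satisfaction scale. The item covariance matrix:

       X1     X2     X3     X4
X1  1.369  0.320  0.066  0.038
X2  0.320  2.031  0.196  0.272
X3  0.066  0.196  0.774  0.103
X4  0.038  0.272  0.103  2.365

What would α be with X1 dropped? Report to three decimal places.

Remaining items: X2, X3, X4 (k = 3).
sum of item variances = 2.031 + 0.774 + 2.365 = 5.170
σ²_total = 5.170 + 2 × 0.571 = 6.312
α (item deleted) = (3/2)·(1 − 5.170/6.312) = 0.271

α = 0.271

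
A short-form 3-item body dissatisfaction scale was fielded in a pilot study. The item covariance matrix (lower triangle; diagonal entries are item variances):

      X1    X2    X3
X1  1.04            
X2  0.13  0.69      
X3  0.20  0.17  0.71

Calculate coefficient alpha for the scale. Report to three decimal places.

α = 0.436

Σσ²ᵢ = 1.04 + 0.69 + 0.71 = 2.44
Sum of off-diagonal covariances = 0.50
total variance = 2.44 + 2 × 0.50 = 3.44
α = (k/(k−1))·(1 − Σσ²ᵢ/total variance) = (3/2)·(1 − 2.44/3.44) = 0.436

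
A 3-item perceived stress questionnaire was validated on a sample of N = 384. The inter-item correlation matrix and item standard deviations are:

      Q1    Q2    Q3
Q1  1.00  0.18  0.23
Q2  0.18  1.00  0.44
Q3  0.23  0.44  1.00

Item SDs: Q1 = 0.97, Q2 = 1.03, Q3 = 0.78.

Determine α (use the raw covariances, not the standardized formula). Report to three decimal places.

α = 0.527

Σσ²ᵢ = 0.97² + 1.03² + 0.78² = 2.6102
Covariances σ_ij = r_ij · s_i · s_j:
  σ(Q1,Q2) = 0.18 × 0.97 × 1.03 = 0.1798
  σ(Q1,Q3) = 0.23 × 0.97 × 0.78 = 0.1740
  σ(Q2,Q3) = 0.44 × 1.03 × 0.78 = 0.3535
σ²_T = Σσ²ᵢ + 2·Σσ_ij = 2.6102 + 2 × 0.7073 = 4.0248
α = (3/2)·(1 − 2.6102/4.0248) = 0.527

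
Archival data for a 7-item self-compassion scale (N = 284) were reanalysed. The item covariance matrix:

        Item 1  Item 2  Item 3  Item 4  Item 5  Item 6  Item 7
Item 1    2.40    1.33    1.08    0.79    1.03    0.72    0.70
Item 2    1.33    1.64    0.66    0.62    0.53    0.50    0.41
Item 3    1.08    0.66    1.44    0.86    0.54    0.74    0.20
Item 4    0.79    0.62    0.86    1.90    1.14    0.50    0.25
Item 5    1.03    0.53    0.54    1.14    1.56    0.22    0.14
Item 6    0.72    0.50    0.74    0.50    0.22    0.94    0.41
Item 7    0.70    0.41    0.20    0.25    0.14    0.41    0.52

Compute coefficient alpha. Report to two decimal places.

coefficient alpha = 0.84

Σσᵢ² = 2.40 + 1.64 + 1.44 + 1.90 + 1.56 + 0.94 + 0.52 = 10.40
Sum of the distinct covariances = 13.37
Var(T) = 10.40 + 2 × 13.37 = 37.14
α = (k/(k−1))·(1 − Σσᵢ²/Var(T)) = (7/6)·(1 − 10.40/37.14) = 0.84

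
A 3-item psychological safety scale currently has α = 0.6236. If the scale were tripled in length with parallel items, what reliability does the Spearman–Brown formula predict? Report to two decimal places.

Length factor m = 3
α' = m·α / (1 + (m−1)·α)
   = 3 × 0.6236 / (1 + (3 − 1) × 0.6236)
   = 1.8708 / 2.2472 = 0.83

predicted reliability = 0.83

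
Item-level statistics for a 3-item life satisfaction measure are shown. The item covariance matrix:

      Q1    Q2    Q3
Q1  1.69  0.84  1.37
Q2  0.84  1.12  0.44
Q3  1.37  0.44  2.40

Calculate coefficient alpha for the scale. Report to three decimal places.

Σσᵢ² = 1.69 + 1.12 + 2.40 = 5.21
Sum of off-diagonal covariances = 2.65
Var(T) = 5.21 + 2 × 2.65 = 10.51
α = (k/(k−1))·(1 − Σσᵢ²/Var(T)) = (3/2)·(1 − 5.21/10.51) = 0.756

coefficient alpha = 0.756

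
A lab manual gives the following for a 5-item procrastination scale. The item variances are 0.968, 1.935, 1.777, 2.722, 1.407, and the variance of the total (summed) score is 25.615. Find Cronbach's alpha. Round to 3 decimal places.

Cronbach's alpha = 0.820

Σσ²ᵢ = 0.968 + 1.935 + 1.777 + 2.722 + 1.407 = 8.809
α = (k/(k−1))·(1 − Σσ²ᵢ/total variance) = (5/4)·(1 − 8.809/25.615) = 0.820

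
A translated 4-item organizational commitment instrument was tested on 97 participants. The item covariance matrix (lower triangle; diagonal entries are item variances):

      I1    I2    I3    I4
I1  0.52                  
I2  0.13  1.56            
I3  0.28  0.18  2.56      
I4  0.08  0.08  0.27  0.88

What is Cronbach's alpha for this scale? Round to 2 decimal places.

ΣVar(i) = 0.52 + 1.56 + 2.56 + 0.88 = 5.52
Sum of the distinct covariances = 1.02
σ²_T = 5.52 + 2 × 1.02 = 7.56
α = (k/(k−1))·(1 − ΣVar(i)/σ²_T) = (4/3)·(1 − 5.52/7.56) = 0.36

Cronbach's alpha = 0.36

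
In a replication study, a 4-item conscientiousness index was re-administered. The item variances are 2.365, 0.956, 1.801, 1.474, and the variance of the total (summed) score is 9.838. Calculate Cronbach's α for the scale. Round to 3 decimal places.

sum of item variances = 2.365 + 0.956 + 1.801 + 1.474 = 6.596
α = (k/(k−1))·(1 − sum of item variances/total variance) = (4/3)·(1 − 6.596/9.838) = 0.439

Cronbach's α = 0.439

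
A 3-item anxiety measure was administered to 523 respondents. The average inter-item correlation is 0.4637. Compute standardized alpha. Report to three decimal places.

Standardized α = k·r̄ / (1 + (k−1)·r̄) = 3 × 0.4637 / (1 + 2 × 0.4637)
  = 1.3911 / 1.9274 = 0.722

standardized alpha = 0.722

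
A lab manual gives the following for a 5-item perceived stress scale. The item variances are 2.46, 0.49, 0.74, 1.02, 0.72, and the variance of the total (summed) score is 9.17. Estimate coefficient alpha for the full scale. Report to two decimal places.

ΣVar(i) = 2.46 + 0.49 + 0.74 + 1.02 + 0.72 = 5.43
α = (k/(k−1))·(1 − ΣVar(i)/total variance) = (5/4)·(1 − 5.43/9.17) = 0.51

coefficient alpha = 0.51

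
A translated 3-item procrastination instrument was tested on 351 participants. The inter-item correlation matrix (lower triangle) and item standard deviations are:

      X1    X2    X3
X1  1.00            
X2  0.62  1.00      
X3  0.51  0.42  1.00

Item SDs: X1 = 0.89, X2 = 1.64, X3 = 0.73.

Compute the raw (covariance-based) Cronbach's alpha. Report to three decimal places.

α = 0.696

Σσ²ᵢ = 0.89² + 1.64² + 0.73² = 4.0146
Covariances σ_ij = r_ij · s_i · s_j:
  σ(X1,X2) = 0.62 × 0.89 × 1.64 = 0.9050
  σ(X1,X3) = 0.51 × 0.89 × 0.73 = 0.3313
  σ(X2,X3) = 0.42 × 1.64 × 0.73 = 0.5028
σ²_T = Σσ²ᵢ + 2·Σσ_ij = 4.0146 + 2 × 1.7391 = 7.4928
α = (3/2)·(1 − 4.0146/7.4928) = 0.696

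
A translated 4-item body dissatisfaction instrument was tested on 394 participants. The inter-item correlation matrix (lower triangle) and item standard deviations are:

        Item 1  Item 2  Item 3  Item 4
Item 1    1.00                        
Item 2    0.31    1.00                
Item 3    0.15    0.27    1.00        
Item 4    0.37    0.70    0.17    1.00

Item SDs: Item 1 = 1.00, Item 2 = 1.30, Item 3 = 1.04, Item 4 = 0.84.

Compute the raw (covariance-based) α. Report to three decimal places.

α = 0.653

Σσ²ᵢ = 1.00² + 1.30² + 1.04² + 0.84² = 4.4772
Covariances σ_ij = r_ij · s_i · s_j:
  σ(Item 1,Item 2) = 0.31 × 1.00 × 1.30 = 0.4030
  σ(Item 1,Item 3) = 0.15 × 1.00 × 1.04 = 0.1560
  σ(Item 1,Item 4) = 0.37 × 1.00 × 0.84 = 0.3108
  σ(Item 2,Item 3) = 0.27 × 1.30 × 1.04 = 0.3650
  σ(Item 2,Item 4) = 0.70 × 1.30 × 0.84 = 0.7644
  σ(Item 3,Item 4) = 0.17 × 1.04 × 0.84 = 0.1485
σ²_T = Σσ²ᵢ + 2·Σσ_ij = 4.4772 + 2 × 2.1477 = 8.7726
α = (4/3)·(1 − 4.4772/8.7726) = 0.653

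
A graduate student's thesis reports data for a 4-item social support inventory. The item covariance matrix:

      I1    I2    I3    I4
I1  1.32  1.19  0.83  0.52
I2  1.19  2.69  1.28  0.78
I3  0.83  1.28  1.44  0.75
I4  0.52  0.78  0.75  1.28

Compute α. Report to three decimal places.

Σσᵢ² = 1.32 + 2.69 + 1.44 + 1.28 = 6.73
Sum of off-diagonal covariances = 5.35
total variance = 6.73 + 2 × 5.35 = 17.43
α = (k/(k−1))·(1 − Σσᵢ²/total variance) = (4/3)·(1 − 6.73/17.43) = 0.819

α = 0.819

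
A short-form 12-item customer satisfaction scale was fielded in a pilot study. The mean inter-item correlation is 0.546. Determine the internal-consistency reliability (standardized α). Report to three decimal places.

α = 0.935

Standardized α = k·r̄ / (1 + (k−1)·r̄) = 12 × 0.546 / (1 + 11 × 0.546)
  = 6.5520 / 7.0060 = 0.935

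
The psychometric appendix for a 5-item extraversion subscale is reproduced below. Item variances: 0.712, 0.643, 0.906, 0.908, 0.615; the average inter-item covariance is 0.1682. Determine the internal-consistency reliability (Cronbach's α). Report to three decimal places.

α = 0.588

Σσ²ᵢ = 0.712 + 0.643 + 0.906 + 0.908 + 0.615 = 3.784
Sum of the 10 distinct covariances = 10 × 0.1682 = 1.6820
σ²_T = Σσ²ᵢ + 2·Σcov = 3.784 + 2 × 1.6820 = 7.1480
α = (5/4)·(1 − 3.784/7.1480) = 0.588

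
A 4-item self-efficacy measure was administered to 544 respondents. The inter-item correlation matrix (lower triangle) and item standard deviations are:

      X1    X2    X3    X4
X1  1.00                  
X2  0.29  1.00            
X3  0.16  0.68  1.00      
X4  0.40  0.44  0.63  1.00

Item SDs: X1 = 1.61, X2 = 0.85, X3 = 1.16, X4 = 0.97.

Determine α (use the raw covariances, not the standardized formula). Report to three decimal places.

Σσ²ᵢ = 1.61² + 0.85² + 1.16² + 0.97² = 5.6011
Covariances σ_ij = r_ij · s_i · s_j:
  σ(X1,X2) = 0.29 × 1.61 × 0.85 = 0.3969
  σ(X1,X3) = 0.16 × 1.61 × 1.16 = 0.2988
  σ(X1,X4) = 0.40 × 1.61 × 0.97 = 0.6247
  σ(X2,X3) = 0.68 × 0.85 × 1.16 = 0.6705
  σ(X2,X4) = 0.44 × 0.85 × 0.97 = 0.3628
  σ(X3,X4) = 0.63 × 1.16 × 0.97 = 0.7089
σ²_T = Σσ²ᵢ + 2·Σσ_ij = 5.6011 + 2 × 3.0626 = 11.7263
α = (4/3)·(1 − 5.6011/11.7263) = 0.696

α = 0.696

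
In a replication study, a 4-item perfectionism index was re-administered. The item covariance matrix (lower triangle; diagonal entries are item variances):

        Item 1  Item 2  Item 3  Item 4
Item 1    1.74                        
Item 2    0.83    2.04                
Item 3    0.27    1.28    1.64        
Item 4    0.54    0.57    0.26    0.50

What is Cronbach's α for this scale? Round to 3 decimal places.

sum of item variances = 1.74 + 2.04 + 1.64 + 0.50 = 5.92
Sum of off-diagonal covariances = 3.75
Var(T) = 5.92 + 2 × 3.75 = 13.42
α = (k/(k−1))·(1 − sum of item variances/Var(T)) = (4/3)·(1 − 5.92/13.42) = 0.745

α = 0.745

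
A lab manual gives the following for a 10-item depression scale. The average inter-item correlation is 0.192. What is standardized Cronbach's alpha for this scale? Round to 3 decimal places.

standardized Cronbach's alpha = 0.704

Standardized α = k·r̄ / (1 + (k−1)·r̄) = 10 × 0.192 / (1 + 9 × 0.192)
  = 1.9200 / 2.7280 = 0.704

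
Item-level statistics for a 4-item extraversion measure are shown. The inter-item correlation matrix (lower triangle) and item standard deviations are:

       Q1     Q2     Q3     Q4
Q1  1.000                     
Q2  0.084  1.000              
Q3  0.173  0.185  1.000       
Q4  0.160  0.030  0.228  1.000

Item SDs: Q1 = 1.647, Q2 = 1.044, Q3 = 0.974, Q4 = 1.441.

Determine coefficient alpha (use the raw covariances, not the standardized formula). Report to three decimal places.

Σσ²ᵢ = 1.647² + 1.044² + 0.974² + 1.441² = 6.8277
Covariances σ_ij = r_ij · s_i · s_j:
  σ(Q1,Q2) = 0.084 × 1.647 × 1.044 = 0.1444
  σ(Q1,Q3) = 0.173 × 1.647 × 0.974 = 0.2775
  σ(Q1,Q4) = 0.160 × 1.647 × 1.441 = 0.3797
  σ(Q2,Q3) = 0.185 × 1.044 × 0.974 = 0.1881
  σ(Q2,Q4) = 0.030 × 1.044 × 1.441 = 0.0451
  σ(Q3,Q4) = 0.228 × 0.974 × 1.441 = 0.3200
σ²_T = Σσ²ᵢ + 2·Σσ_ij = 6.8277 + 2 × 1.3548 = 9.5373
α = (4/3)·(1 − 6.8277/9.5373) = 0.379

α = 0.379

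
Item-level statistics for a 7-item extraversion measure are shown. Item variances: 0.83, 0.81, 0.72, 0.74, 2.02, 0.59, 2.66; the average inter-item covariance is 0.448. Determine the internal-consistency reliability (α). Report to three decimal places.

α = 0.807

Σσ²ᵢ = 0.83 + 0.81 + 0.72 + 0.74 + 2.02 + 0.59 + 2.66 = 8.37
Sum of the 21 distinct covariances = 21 × 0.448 = 9.408
total variance = Σσ²ᵢ + 2·Σcov = 8.37 + 2 × 9.408 = 27.186
α = (7/6)·(1 − 8.37/27.186) = 0.807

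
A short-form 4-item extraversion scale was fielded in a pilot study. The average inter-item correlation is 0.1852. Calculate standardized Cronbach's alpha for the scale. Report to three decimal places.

Standardized α = k·r̄ / (1 + (k−1)·r̄) = 4 × 0.1852 / (1 + 3 × 0.1852)
  = 0.7408 / 1.5556 = 0.476

standardized Cronbach's alpha = 0.476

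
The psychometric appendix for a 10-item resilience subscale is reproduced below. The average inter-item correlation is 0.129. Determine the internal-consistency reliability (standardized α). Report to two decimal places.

α = 0.60

Standardized α = k·r̄ / (1 + (k−1)·r̄) = 10 × 0.129 / (1 + 9 × 0.129)
  = 1.2900 / 2.1610 = 0.60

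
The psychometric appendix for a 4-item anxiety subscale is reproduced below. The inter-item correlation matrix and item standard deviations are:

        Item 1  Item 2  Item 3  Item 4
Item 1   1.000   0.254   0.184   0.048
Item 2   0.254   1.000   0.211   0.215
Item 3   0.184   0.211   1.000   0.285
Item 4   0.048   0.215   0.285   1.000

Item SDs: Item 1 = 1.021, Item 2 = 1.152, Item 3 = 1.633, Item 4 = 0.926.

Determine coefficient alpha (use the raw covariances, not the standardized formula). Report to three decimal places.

Σσ²ᵢ = 1.021² + 1.152² + 1.633² + 0.926² = 5.8937
Covariances σ_ij = r_ij · s_i · s_j:
  σ(Item 1,Item 2) = 0.254 × 1.021 × 1.152 = 0.2988
  σ(Item 1,Item 3) = 0.184 × 1.021 × 1.633 = 0.3068
  σ(Item 1,Item 4) = 0.048 × 1.021 × 0.926 = 0.0454
  σ(Item 2,Item 3) = 0.211 × 1.152 × 1.633 = 0.3969
  σ(Item 2,Item 4) = 0.215 × 1.152 × 0.926 = 0.2294
  σ(Item 3,Item 4) = 0.285 × 1.633 × 0.926 = 0.4310
σ²_T = Σσ²ᵢ + 2·Σσ_ij = 5.8937 + 2 × 1.7083 = 9.3103
α = (4/3)·(1 − 5.8937/9.3103) = 0.489

coefficient alpha = 0.489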